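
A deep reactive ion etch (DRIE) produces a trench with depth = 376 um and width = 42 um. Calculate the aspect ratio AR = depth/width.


Step 1: AR = depth / width
Step 2: AR = 376 / 42
AR = 9.0


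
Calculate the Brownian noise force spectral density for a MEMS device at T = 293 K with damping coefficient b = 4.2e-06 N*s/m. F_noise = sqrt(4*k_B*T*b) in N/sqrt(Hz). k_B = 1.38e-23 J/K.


Step 1: Compute 4 * k_B * T * b
= 4 * 1.38e-23 * 293 * 4.2e-06
= 6.7929e-26 N^2/Hz
Step 2: F_noise = sqrt(6.7929e-26)
F_noise = 2.61e-13 N/sqrt(Hz)


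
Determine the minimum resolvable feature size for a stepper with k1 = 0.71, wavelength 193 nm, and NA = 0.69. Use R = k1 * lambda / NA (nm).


Step 1: Identify values: k1 = 0.71, lambda = 193 nm, NA = 0.69
Step 2: R = k1 * lambda / NA
R = 0.71 * 193 / 0.69
R = 198.6 nm


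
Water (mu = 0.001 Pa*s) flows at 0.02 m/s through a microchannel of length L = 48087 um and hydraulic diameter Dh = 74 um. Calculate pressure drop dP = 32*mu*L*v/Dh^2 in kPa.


Step 1: Convert to SI: L = 48087e-6 m, Dh = 74e-6 m
Step 2: dP = 32 * 0.001 * 48087e-6 * 0.02 / (74e-6)^2
Step 3: dP = 5620.10 Pa
Step 4: Convert to kPa: dP = 5.62 kPa


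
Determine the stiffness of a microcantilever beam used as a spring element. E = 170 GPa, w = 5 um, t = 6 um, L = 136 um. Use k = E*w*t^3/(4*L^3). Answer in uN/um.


Step 1: Convert E to consistent units (1 GPa = 1000 uN/um^2).
E = 170 GPa = 170000 uN/um^2
Step 2: Compute t^3 = 6^3 = 216
Step 3: Compute L^3 = 136^3 = 2515456
Step 4: k = 170000 * 5 * 216 / (4 * 2515456)
k = 18.2472 uN/um


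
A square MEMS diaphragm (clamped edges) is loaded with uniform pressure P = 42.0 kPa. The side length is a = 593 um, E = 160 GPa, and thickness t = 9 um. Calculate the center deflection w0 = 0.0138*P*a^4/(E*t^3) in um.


Step 1: Convert pressure to compatible units (E is in GPa, so P in GPa).
P = 42.0 kPa = 42.0e-6 GPa
Step 2: Compute numerator: 0.0138 * P * a^4.
a^4 = 593^4 = 123657019201
numerator = 0.0138 * 42.0e-6 * 123657019201 = 7.16716e+04
Step 3: Compute denominator: E * t^3 = 160 * 9^3 = 116640
Step 4: w0 = numerator / denominator = 7.16716e+04 / 116640 = 0.6145 um


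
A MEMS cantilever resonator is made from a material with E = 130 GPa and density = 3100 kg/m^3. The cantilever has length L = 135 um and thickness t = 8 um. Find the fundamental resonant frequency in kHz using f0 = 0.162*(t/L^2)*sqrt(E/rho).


Step 1: Convert units to SI.
t_SI = 8e-6 m, L_SI = 135e-6 m
Step 2: Calculate sqrt(E/rho).
sqrt(130e9 / 3100) = 6475.76 m/s
Step 3: Compute f0.
f0 = 0.162 * 8e-6 / (135e-6)^2 * 6475.76 = 460498.5 Hz = 460.5 kHz


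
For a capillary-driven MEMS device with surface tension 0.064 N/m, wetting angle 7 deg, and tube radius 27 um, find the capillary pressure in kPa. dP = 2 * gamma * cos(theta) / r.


Step 1: cos(7 deg) = 0.9925
Step 2: Convert r to m: r = 27e-6 m
Step 3: dP = 2 * 0.064 * 0.9925 / 27e-6 = 4705.2 Pa
Step 4: Convert Pa to kPa (divide by 1000).
dP = 4.71 kPa


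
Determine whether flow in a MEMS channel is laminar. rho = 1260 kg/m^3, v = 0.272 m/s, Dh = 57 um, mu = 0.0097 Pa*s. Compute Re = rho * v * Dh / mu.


Step 1: Convert Dh to meters: Dh = 57e-6 m
Step 2: Re = rho * v * Dh / mu
Re = 1260 * 0.272 * 57e-6 / 0.0097
Re = 2.014
Since Re = 2.014 is below ~2300, the flow is laminar.


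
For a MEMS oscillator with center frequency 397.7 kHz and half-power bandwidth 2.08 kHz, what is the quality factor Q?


Step 1: Q = f0 / bandwidth
Step 2: Q = 397.7 / 2.08
Q = 191.2


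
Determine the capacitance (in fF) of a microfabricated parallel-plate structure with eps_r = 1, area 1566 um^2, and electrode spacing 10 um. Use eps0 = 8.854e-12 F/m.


Step 1: Convert area to m^2: A = 1566e-12 m^2
Step 2: Convert gap to m: d = 10e-6 m
Step 3: C = eps0 * eps_r * A / d
C = 8.854e-12 * 1 * 1566e-12 / 10e-6
Step 4: Convert to fF (multiply by 1e15).
C = 1.39 fF


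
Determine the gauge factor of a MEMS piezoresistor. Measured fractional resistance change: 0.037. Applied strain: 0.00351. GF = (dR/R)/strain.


Step 1: Identify values.
dR/R = 0.037, strain = 0.00351
Step 2: GF = (dR/R) / strain = 0.037 / 0.00351
GF = 10.5


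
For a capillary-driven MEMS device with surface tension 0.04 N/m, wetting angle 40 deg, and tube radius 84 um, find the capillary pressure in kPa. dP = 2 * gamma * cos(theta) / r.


Step 1: cos(40 deg) = 0.766
Step 2: Convert r to m: r = 84e-6 m
Step 3: dP = 2 * 0.04 * 0.766 / 84e-6 = 729.5 Pa
Step 4: Convert Pa to kPa (divide by 1000).
dP = 0.73 kPa


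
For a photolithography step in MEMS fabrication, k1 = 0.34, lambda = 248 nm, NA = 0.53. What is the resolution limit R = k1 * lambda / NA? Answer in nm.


Step 1: Identify values: k1 = 0.34, lambda = 248 nm, NA = 0.53
Step 2: R = k1 * lambda / NA
R = 0.34 * 248 / 0.53
R = 159.1 nm


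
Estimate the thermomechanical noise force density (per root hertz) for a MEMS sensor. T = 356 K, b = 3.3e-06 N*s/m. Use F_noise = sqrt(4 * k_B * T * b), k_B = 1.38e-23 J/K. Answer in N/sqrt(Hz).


Step 1: Compute 4 * k_B * T * b
= 4 * 1.38e-23 * 356 * 3.3e-06
= 6.4849e-26 N^2/Hz
Step 2: F_noise = sqrt(6.4849e-26)
F_noise = 2.55e-13 N/sqrt(Hz)


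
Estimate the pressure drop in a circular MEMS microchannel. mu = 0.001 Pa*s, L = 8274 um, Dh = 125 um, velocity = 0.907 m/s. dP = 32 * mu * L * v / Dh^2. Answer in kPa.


Step 1: Convert to SI: L = 8274e-6 m, Dh = 125e-6 m
Step 2: dP = 32 * 0.001 * 8274e-6 * 0.907 / (125e-6)^2
Step 3: dP = 15369.25 Pa
Step 4: Convert to kPa: dP = 15.37 kPa


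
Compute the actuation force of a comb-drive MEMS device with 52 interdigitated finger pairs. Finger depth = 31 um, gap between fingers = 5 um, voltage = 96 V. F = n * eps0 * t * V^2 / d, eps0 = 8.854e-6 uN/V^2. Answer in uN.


Step 1: Parameters: n=52, eps0=8.854e-6 uN/V^2, t=31 um, V=96 V, d=5 um
Step 2: V^2 = 9216
Step 3: F = 52 * 8.854e-6 * 31 * 9216 / 5
F = 26.307 uN


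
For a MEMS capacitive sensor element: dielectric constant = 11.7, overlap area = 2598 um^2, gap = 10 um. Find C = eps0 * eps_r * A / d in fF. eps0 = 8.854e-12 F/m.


Step 1: Convert area to m^2: A = 2598e-12 m^2
Step 2: Convert gap to m: d = 10e-6 m
Step 3: C = eps0 * eps_r * A / d
C = 8.854e-12 * 11.7 * 2598e-12 / 10e-6
Step 4: Convert to fF (multiply by 1e15).
C = 26.91 fF


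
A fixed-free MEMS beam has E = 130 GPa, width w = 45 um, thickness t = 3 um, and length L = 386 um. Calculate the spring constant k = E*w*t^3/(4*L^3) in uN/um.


Step 1: Convert E to consistent units (1 GPa = 1000 uN/um^2).
E = 130 GPa = 130000 uN/um^2
Step 2: Compute t^3 = 3^3 = 27
Step 3: Compute L^3 = 386^3 = 57512456
Step 4: k = 130000 * 45 * 27 / (4 * 57512456)
k = 0.6866 uN/um


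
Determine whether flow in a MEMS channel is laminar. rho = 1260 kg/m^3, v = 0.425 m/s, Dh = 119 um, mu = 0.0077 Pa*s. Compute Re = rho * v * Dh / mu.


Step 1: Convert Dh to meters: Dh = 119e-6 m
Step 2: Re = rho * v * Dh / mu
Re = 1260 * 0.425 * 119e-6 / 0.0077
Re = 8.276
Since Re = 8.276 is below ~2300, the flow is laminar.


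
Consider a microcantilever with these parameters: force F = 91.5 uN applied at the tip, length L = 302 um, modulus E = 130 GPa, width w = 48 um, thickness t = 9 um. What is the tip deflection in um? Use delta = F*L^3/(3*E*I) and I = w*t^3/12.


Step 1: Calculate the second moment of area.
I = w * t^3 / 12 = 48 * 9^3 / 12 = 2916.0 um^4
Step 2: Convert E to consistent units (1 GPa = 1000 uN/um^2).
E = 130 GPa = 130000 uN/um^2
Step 3: Calculate tip deflection.
delta = F * L^3 / (3 * E * I)
delta = 91.5 * 302^3 / (3 * 130000 * 2916.0)
delta = 2.2161 um


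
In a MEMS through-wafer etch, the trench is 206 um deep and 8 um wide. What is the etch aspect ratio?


Step 1: AR = depth / width
Step 2: AR = 206 / 8
AR = 25.8


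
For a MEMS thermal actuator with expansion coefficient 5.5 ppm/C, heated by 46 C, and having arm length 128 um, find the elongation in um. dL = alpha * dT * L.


Step 1: Convert CTE: alpha = 5.5 ppm/C = 5.5e-6 /C
Step 2: dL = 5.5e-6 * 46 * 128
dL = 0.0324 um


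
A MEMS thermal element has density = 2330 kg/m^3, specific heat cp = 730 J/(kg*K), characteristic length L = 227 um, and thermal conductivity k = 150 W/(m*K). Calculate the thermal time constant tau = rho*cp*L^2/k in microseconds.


Step 1: Convert L to m: L = 227e-6 m
Step 2: L^2 = (227e-6)^2 = 5.1529e-08 m^2
Step 3: tau = 2330 * 730 * 5.1529e-08 / 150 = 5.8430451e-04 s
Step 4: Convert to microseconds (multiply by 1e6).
tau = 584.305 us


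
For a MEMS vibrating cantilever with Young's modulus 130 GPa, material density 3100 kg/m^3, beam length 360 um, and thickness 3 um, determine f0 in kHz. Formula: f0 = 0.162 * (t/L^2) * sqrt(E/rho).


Step 1: Convert units to SI.
t_SI = 3e-6 m, L_SI = 360e-6 m
Step 2: Calculate sqrt(E/rho).
sqrt(130e9 / 3100) = 6475.76 m/s
Step 3: Compute f0.
f0 = 0.162 * 3e-6 / (360e-6)^2 * 6475.76 = 24284.1 Hz = 24.28 kHz


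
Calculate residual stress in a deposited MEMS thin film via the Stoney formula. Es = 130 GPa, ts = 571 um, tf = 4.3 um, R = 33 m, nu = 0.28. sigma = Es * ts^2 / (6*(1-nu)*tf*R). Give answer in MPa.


Step 1: Compute numerator: Es * ts^2 = 130 * 571^2 = 42385330 (GPa*um^2)
Step 2: Compute denominator (R in um): 6*(1-nu)*tf*R = 6*0.72*4.3*33e6 = 613008000.0 (um^2)
Step 3: sigma (GPa) = 42385330 / 613008000.0 = 6.9143e-02 GPa
Step 4: Convert to MPa (x1000): sigma = 69.1 MPa


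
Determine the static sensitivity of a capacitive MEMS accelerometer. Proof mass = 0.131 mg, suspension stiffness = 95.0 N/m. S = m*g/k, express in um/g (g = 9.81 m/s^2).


Step 1: Convert mass: m = 0.131 mg = 1.31e-07 kg
Step 2: S = m * g / k = 1.31e-07 * 9.81 / 95.0
Step 3: S = 1.35e-08 m/g
Step 4: Convert to um/g: S = 0.014 um/g


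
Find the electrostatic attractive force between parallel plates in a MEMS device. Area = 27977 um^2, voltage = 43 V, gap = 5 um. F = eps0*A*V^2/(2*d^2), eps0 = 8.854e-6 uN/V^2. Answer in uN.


Step 1: Identify parameters.
eps0 = 8.854e-6 uN/V^2, A = 27977 um^2, V = 43 V, d = 5 um
Step 2: Compute V^2 = 43^2 = 1849
Step 3: Compute d^2 = 5^2 = 25
Step 4: F = 0.5 * 8.854e-6 * 27977 * 1849 / 25
F = 9.16 uN


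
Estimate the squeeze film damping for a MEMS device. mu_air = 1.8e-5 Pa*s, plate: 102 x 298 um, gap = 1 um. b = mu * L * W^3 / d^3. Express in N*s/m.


Step 1: Convert to SI.
L = 102e-6 m, W = 298e-6 m, d = 1e-6 m
Step 2: W^3 = (298e-6)^3 = 2.65e-11 m^3
Step 3: d^3 = (1e-6)^3 = 1.00e-18 m^3
Step 4: b = 1.8e-5 * 102e-6 * 2.65e-11 / 1.00e-18
b = 4.86e-02 N*s/m


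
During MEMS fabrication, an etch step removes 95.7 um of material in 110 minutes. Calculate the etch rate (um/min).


Step 1: Etch rate = depth / time
Step 2: rate = 95.7 / 110
rate = 0.87 um/min


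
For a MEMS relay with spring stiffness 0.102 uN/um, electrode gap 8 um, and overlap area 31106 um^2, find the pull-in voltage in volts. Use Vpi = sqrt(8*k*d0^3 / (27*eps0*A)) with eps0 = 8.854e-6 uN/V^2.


Step 1: Compute numerator: 8 * k * d0^3 = 8 * 0.102 * 8^3 = 417.792
Step 2: Compute denominator: 27 * eps0 * A = 27 * 8.854e-6 * 31106 = 7.436138
Step 3: Vpi = sqrt(417.792 / 7.436138)
Vpi = 7.5 V


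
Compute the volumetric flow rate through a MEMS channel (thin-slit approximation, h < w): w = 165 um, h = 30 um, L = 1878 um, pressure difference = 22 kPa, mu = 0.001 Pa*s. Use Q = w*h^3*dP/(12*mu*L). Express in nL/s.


Step 1: Convert all dimensions to SI (meters).
w = 165e-6 m, h = 30e-6 m, L = 1878e-6 m, dP = 22e3 Pa
Step 2: Q = w * h^3 * dP / (12 * mu * L)
Q = 165e-6 * (30e-6)^3 * 22e3 / (12 * 0.001 * 1878e-6) = 4.34904153e-09 m^3/s
Step 3: Convert Q from m^3/s to nL/s (1 m^3 = 1e12 nL, so multiply by 1e12).
Q = 4349.042 nL/s


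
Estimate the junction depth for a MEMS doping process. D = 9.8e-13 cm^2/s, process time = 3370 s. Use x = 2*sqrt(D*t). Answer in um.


Step 1: Compute D*t = 9.8e-13 * 3370 = 3.3026e-09 cm^2
Step 2: sqrt(D*t) = 5.74683e-05 cm
Step 3: x = 2 * 5.74683e-05 cm = 1.149366e-04 cm
Step 4: Convert to um (1 cm = 1e4 um): x = 1.149 um


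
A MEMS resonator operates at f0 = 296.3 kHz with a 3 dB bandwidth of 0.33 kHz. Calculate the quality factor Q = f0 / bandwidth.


Step 1: Q = f0 / bandwidth
Step 2: Q = 296.3 / 0.33
Q = 897.9


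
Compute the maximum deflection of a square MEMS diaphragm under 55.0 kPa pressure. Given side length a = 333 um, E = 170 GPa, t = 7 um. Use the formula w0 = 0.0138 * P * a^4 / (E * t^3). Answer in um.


Step 1: Convert pressure to compatible units (E is in GPa, so P in GPa).
P = 55.0 kPa = 55.0e-6 GPa
Step 2: Compute numerator: 0.0138 * P * a^4.
a^4 = 333^4 = 12296370321
numerator = 0.0138 * 55.0e-6 * 12296370321 = 9.33295e+03
Step 3: Compute denominator: E * t^3 = 170 * 7^3 = 58310
Step 4: w0 = numerator / denominator = 9.33295e+03 / 58310 = 0.1601 um


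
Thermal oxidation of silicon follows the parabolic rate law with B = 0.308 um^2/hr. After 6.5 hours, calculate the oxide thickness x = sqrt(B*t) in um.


Step 1: Compute B*t = 0.308 * 6.5 = 2.002
Step 2: x = sqrt(2.002)
x = 1.415 um


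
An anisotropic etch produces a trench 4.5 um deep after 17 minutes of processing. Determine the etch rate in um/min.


Step 1: Etch rate = depth / time
Step 2: rate = 4.5 / 17
rate = 0.265 um/min


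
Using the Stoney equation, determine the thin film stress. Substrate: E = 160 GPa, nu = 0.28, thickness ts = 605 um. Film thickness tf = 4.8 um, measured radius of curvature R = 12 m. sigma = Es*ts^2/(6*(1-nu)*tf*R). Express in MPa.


Step 1: Compute numerator: Es * ts^2 = 160 * 605^2 = 58564000 (GPa*um^2)
Step 2: Compute denominator (R in um): 6*(1-nu)*tf*R = 6*0.72*4.8*12e6 = 248832000.0 (um^2)
Step 3: sigma (GPa) = 58564000 / 248832000.0 = 2.35356e-01 GPa
Step 4: Convert to MPa (x1000): sigma = 235.4 MPa


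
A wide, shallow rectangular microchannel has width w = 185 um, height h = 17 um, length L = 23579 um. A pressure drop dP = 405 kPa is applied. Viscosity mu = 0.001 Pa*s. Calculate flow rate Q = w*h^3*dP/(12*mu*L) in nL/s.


Step 1: Convert all dimensions to SI (meters).
w = 185e-6 m, h = 17e-6 m, L = 23579e-6 m, dP = 405e3 Pa
Step 2: Q = w * h^3 * dP / (12 * mu * L)
Q = 185e-6 * (17e-6)^3 * 405e3 / (12 * 0.001 * 23579e-6) = 1.30096882e-09 m^3/s
Step 3: Convert Q from m^3/s to nL/s (1 m^3 = 1e12 nL, so multiply by 1e12).
Q = 1300.969 nL/s


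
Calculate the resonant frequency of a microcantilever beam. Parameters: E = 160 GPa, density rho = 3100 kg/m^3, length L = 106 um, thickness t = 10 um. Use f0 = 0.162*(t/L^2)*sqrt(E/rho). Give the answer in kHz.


Step 1: Convert units to SI.
t_SI = 10e-6 m, L_SI = 106e-6 m
Step 2: Calculate sqrt(E/rho).
sqrt(160e9 / 3100) = 7184.21 m/s
Step 3: Compute f0.
f0 = 0.162 * 10e-6 / (106e-6)^2 * 7184.21 = 1035815.3 Hz = 1035.82 kHz


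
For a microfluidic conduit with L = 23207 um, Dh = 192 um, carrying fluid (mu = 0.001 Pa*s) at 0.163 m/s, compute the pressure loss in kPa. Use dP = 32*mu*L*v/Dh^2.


Step 1: Convert to SI: L = 23207e-6 m, Dh = 192e-6 m
Step 2: dP = 32 * 0.001 * 23207e-6 * 0.163 / (192e-6)^2
Step 3: dP = 3283.63 Pa
Step 4: Convert to kPa: dP = 3.28 kPa


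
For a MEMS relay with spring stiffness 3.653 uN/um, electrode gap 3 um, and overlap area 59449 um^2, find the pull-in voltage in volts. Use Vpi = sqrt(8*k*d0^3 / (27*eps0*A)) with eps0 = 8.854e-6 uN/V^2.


Step 1: Compute numerator: 8 * k * d0^3 = 8 * 3.653 * 3^3 = 789.048
Step 2: Compute denominator: 27 * eps0 * A = 27 * 8.854e-6 * 59449 = 14.211759
Step 3: Vpi = sqrt(789.048 / 14.211759)
Vpi = 7.45 V


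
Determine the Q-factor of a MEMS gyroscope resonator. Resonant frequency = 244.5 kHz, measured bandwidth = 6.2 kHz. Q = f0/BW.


Step 1: Q = f0 / bandwidth
Step 2: Q = 244.5 / 6.2
Q = 39.4


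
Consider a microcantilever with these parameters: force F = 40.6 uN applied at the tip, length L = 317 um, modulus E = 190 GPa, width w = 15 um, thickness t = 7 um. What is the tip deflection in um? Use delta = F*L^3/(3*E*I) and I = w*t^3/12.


Step 1: Calculate the second moment of area.
I = w * t^3 / 12 = 15 * 7^3 / 12 = 428.75 um^4
Step 2: Convert E to consistent units (1 GPa = 1000 uN/um^2).
E = 190 GPa = 190000 uN/um^2
Step 3: Calculate tip deflection.
delta = F * L^3 / (3 * E * I)
delta = 40.6 * 317^3 / (3 * 190000 * 428.75)
delta = 5.2921 um


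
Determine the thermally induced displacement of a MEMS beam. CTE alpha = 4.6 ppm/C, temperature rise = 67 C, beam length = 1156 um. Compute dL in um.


Step 1: Convert CTE: alpha = 4.6 ppm/C = 4.6e-6 /C
Step 2: dL = 4.6e-6 * 67 * 1156
dL = 0.3563 um


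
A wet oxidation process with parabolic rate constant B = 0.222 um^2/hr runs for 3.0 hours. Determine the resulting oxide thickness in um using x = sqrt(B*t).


Step 1: Compute B*t = 0.222 * 3.0 = 0.666
Step 2: x = sqrt(0.666)
x = 0.816 um


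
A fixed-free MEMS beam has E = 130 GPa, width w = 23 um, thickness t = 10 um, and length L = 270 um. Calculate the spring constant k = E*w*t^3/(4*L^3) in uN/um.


Step 1: Convert E to consistent units (1 GPa = 1000 uN/um^2).
E = 130 GPa = 130000 uN/um^2
Step 2: Compute t^3 = 10^3 = 1000
Step 3: Compute L^3 = 270^3 = 19683000
Step 4: k = 130000 * 23 * 1000 / (4 * 19683000)
k = 37.9769 uN/um


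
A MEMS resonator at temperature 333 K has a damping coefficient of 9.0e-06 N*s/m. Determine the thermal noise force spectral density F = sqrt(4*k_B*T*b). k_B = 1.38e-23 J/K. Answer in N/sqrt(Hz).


Step 1: Compute 4 * k_B * T * b
= 4 * 1.38e-23 * 333 * 9.0e-06
= 1.6543e-25 N^2/Hz
Step 2: F_noise = sqrt(1.6543e-25)
F_noise = 4.07e-13 N/sqrt(Hz)


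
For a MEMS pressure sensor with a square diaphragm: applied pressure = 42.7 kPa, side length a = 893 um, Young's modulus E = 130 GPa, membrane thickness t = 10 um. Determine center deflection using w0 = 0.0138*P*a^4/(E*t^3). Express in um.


Step 1: Convert pressure to compatible units (E is in GPa, so P in GPa).
P = 42.7 kPa = 42.7e-6 GPa
Step 2: Compute numerator: 0.0138 * P * a^4.
a^4 = 893^4 = 635924907601
numerator = 0.0138 * 42.7e-6 * 635924907601 = 3.747251e+05
Step 3: Compute denominator: E * t^3 = 130 * 10^3 = 130000
Step 4: w0 = numerator / denominator = 3.747251e+05 / 130000 = 2.8825 um


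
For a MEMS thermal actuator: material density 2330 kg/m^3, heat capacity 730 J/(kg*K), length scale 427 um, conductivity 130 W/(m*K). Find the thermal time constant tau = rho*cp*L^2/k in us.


Step 1: Convert L to m: L = 427e-6 m
Step 2: L^2 = (427e-6)^2 = 1.82329e-07 m^2
Step 3: tau = 2330 * 730 * 1.82329e-07 / 130 = 2.38556459e-03 s
Step 4: Convert to microseconds (multiply by 1e6).
tau = 2385.565 us


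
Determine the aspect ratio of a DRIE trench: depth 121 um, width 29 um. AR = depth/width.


Step 1: AR = depth / width
Step 2: AR = 121 / 29
AR = 4.2


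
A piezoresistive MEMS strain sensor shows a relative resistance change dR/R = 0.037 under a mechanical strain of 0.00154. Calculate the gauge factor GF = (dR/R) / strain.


Step 1: Identify values.
dR/R = 0.037, strain = 0.00154
Step 2: GF = (dR/R) / strain = 0.037 / 0.00154
GF = 24.0


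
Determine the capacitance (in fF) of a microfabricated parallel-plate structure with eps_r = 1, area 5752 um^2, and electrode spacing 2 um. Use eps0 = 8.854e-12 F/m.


Step 1: Convert area to m^2: A = 5752e-12 m^2
Step 2: Convert gap to m: d = 2e-6 m
Step 3: C = eps0 * eps_r * A / d
C = 8.854e-12 * 1 * 5752e-12 / 2e-6
Step 4: Convert to fF (multiply by 1e15).
C = 25.46 fF


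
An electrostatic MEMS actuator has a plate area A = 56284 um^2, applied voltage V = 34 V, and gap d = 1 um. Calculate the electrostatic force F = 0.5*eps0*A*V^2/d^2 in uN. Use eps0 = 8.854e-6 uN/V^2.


Step 1: Identify parameters.
eps0 = 8.854e-6 uN/V^2, A = 56284 um^2, V = 34 V, d = 1 um
Step 2: Compute V^2 = 34^2 = 1156
Step 3: Compute d^2 = 1^2 = 1
Step 4: F = 0.5 * 8.854e-6 * 56284 * 1156 / 1
F = 288.04 uN


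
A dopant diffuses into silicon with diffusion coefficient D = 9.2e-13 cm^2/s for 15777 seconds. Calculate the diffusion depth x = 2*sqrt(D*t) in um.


Step 1: Compute D*t = 9.2e-13 * 15777 = 1.451484e-08 cm^2
Step 2: sqrt(D*t) = 1.2048e-04 cm
Step 3: x = 2 * 1.2048e-04 cm = 2.4096e-04 cm
Step 4: Convert to um (1 cm = 1e4 um): x = 2.41 um


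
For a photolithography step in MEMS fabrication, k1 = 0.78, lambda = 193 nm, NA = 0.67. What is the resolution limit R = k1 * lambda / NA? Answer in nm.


Step 1: Identify values: k1 = 0.78, lambda = 193 nm, NA = 0.67
Step 2: R = k1 * lambda / NA
R = 0.78 * 193 / 0.67
R = 224.7 nm


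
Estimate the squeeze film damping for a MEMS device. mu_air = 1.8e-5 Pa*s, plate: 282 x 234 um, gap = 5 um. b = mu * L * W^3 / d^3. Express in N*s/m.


Step 1: Convert to SI.
L = 282e-6 m, W = 234e-6 m, d = 5e-6 m
Step 2: W^3 = (234e-6)^3 = 1.28e-11 m^3
Step 3: d^3 = (5e-6)^3 = 1.25e-16 m^3
Step 4: b = 1.8e-5 * 282e-6 * 1.28e-11 / 1.25e-16
b = 5.20e-04 N*s/m


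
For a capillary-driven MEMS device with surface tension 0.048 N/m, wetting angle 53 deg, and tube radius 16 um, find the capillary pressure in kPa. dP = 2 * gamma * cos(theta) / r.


Step 1: cos(53 deg) = 0.6018
Step 2: Convert r to m: r = 16e-6 m
Step 3: dP = 2 * 0.048 * 0.6018 / 16e-6 = 3610.8 Pa
Step 4: Convert Pa to kPa (divide by 1000).
dP = 3.61 kPa


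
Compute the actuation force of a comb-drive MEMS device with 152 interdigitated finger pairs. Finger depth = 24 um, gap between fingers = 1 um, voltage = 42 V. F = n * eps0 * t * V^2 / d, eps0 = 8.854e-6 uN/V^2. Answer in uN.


Step 1: Parameters: n=152, eps0=8.854e-6 uN/V^2, t=24 um, V=42 V, d=1 um
Step 2: V^2 = 1764
Step 3: F = 152 * 8.854e-6 * 24 * 1764 / 1
F = 56.976 uN


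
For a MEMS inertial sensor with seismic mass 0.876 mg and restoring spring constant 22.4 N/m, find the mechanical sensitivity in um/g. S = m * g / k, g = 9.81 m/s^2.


Step 1: Convert mass: m = 0.876 mg = 8.76e-07 kg
Step 2: S = m * g / k = 8.76e-07 * 9.81 / 22.4
Step 3: S = 3.84e-07 m/g
Step 4: Convert to um/g: S = 0.384 um/g


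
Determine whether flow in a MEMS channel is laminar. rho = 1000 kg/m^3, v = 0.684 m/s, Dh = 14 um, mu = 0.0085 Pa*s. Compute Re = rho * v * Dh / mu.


Step 1: Convert Dh to meters: Dh = 14e-6 m
Step 2: Re = rho * v * Dh / mu
Re = 1000 * 0.684 * 14e-6 / 0.0085
Re = 1.127
Since Re = 1.127 is below ~2300, the flow is laminar.


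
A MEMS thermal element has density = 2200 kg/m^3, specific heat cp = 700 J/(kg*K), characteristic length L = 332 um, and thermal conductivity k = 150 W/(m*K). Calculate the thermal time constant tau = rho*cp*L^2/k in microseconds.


Step 1: Convert L to m: L = 332e-6 m
Step 2: L^2 = (332e-6)^2 = 1.10224e-07 m^2
Step 3: tau = 2200 * 700 * 1.10224e-07 / 150 = 1.13163307e-03 s
Step 4: Convert to microseconds (multiply by 1e6).
tau = 1131.633 us


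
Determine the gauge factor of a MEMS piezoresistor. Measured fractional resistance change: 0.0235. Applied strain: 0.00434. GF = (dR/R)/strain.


Step 1: Identify values.
dR/R = 0.0235, strain = 0.00434
Step 2: GF = (dR/R) / strain = 0.0235 / 0.00434
GF = 5.4


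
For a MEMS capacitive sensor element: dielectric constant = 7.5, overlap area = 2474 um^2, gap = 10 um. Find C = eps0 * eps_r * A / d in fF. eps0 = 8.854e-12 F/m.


Step 1: Convert area to m^2: A = 2474e-12 m^2
Step 2: Convert gap to m: d = 10e-6 m
Step 3: C = eps0 * eps_r * A / d
C = 8.854e-12 * 7.5 * 2474e-12 / 10e-6
Step 4: Convert to fF (multiply by 1e15).
C = 16.43 fF


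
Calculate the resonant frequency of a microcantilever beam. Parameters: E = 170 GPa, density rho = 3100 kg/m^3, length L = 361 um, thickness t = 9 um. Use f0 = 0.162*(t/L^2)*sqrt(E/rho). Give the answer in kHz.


Step 1: Convert units to SI.
t_SI = 9e-6 m, L_SI = 361e-6 m
Step 2: Calculate sqrt(E/rho).
sqrt(170e9 / 3100) = 7405.32 m/s
Step 3: Compute f0.
f0 = 0.162 * 9e-6 / (361e-6)^2 * 7405.32 = 82848.9 Hz = 82.85 kHz


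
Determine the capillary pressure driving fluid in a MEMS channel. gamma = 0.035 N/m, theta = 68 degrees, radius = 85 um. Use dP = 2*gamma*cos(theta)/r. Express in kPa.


Step 1: cos(68 deg) = 0.3746
Step 2: Convert r to m: r = 85e-6 m
Step 3: dP = 2 * 0.035 * 0.3746 / 85e-6 = 308.5 Pa
Step 4: Convert Pa to kPa (divide by 1000).
dP = 0.31 kPa


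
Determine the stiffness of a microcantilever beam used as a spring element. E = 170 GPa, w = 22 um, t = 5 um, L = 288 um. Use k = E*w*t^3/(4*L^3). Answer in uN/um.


Step 1: Convert E to consistent units (1 GPa = 1000 uN/um^2).
E = 170 GPa = 170000 uN/um^2
Step 2: Compute t^3 = 5^3 = 125
Step 3: Compute L^3 = 288^3 = 23887872
Step 4: k = 170000 * 22 * 125 / (4 * 23887872)
k = 4.8927 uN/um


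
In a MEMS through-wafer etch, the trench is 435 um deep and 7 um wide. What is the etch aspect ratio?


Step 1: AR = depth / width
Step 2: AR = 435 / 7
AR = 62.1


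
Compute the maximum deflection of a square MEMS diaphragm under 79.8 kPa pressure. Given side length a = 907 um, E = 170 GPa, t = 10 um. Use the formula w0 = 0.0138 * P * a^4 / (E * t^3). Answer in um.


Step 1: Convert pressure to compatible units (E is in GPa, so P in GPa).
P = 79.8 kPa = 79.8e-6 GPa
Step 2: Compute numerator: 0.0138 * P * a^4.
a^4 = 907^4 = 676751377201
numerator = 0.0138 * 79.8e-6 * 676751377201 = 7.452657e+05
Step 3: Compute denominator: E * t^3 = 170 * 10^3 = 170000
Step 4: w0 = numerator / denominator = 7.452657e+05 / 170000 = 4.3839 um


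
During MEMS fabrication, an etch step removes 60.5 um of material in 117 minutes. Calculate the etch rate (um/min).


Step 1: Etch rate = depth / time
Step 2: rate = 60.5 / 117
rate = 0.517 um/min


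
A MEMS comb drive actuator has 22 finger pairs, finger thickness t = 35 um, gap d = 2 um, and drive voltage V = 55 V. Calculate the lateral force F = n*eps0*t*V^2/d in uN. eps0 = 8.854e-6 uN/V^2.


Step 1: Parameters: n=22, eps0=8.854e-6 uN/V^2, t=35 um, V=55 V, d=2 um
Step 2: V^2 = 3025
Step 3: F = 22 * 8.854e-6 * 35 * 3025 / 2
F = 10.312 uN


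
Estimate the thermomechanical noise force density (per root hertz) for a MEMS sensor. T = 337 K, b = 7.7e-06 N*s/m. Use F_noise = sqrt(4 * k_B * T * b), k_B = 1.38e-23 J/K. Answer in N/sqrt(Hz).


Step 1: Compute 4 * k_B * T * b
= 4 * 1.38e-23 * 337 * 7.7e-06
= 1.4324e-25 N^2/Hz
Step 2: F_noise = sqrt(1.4324e-25)
F_noise = 3.78e-13 N/sqrt(Hz)


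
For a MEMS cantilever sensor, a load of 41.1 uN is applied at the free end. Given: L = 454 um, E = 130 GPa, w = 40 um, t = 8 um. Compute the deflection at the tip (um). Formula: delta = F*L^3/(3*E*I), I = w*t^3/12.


Step 1: Calculate the second moment of area.
I = w * t^3 / 12 = 40 * 8^3 / 12 = 1706.6667 um^4
Step 2: Convert E to consistent units (1 GPa = 1000 uN/um^2).
E = 130 GPa = 130000 uN/um^2
Step 3: Calculate tip deflection.
delta = F * L^3 / (3 * E * I)
delta = 41.1 * 454^3 / (3 * 130000 * 1706.6667)
delta = 5.7782 um


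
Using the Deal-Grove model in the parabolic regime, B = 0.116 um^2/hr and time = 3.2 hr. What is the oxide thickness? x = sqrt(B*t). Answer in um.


Step 1: Compute B*t = 0.116 * 3.2 = 0.3712
Step 2: x = sqrt(0.3712)
x = 0.609 um


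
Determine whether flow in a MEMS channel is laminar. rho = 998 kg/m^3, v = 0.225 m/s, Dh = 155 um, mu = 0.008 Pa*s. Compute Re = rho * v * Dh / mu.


Step 1: Convert Dh to meters: Dh = 155e-6 m
Step 2: Re = rho * v * Dh / mu
Re = 998 * 0.225 * 155e-6 / 0.008
Re = 4.351
Since Re = 4.351 is below ~2300, the flow is laminar.


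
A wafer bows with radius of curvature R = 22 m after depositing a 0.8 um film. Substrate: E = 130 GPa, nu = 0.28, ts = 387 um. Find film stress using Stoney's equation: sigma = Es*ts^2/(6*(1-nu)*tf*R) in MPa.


Step 1: Compute numerator: Es * ts^2 = 130 * 387^2 = 19469970 (GPa*um^2)
Step 2: Compute denominator (R in um): 6*(1-nu)*tf*R = 6*0.72*0.8*22e6 = 76032000.0 (um^2)
Step 3: sigma (GPa) = 19469970 / 76032000.0 = 2.56076e-01 GPa
Step 4: Convert to MPa (x1000): sigma = 256.1 MPa


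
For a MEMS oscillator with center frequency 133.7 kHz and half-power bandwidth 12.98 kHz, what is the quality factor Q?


Step 1: Q = f0 / bandwidth
Step 2: Q = 133.7 / 12.98
Q = 10.3


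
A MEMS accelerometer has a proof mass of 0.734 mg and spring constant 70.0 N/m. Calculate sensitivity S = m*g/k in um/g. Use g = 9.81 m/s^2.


Step 1: Convert mass: m = 0.734 mg = 7.34e-07 kg
Step 2: S = m * g / k = 7.34e-07 * 9.81 / 70.0
Step 3: S = 1.03e-07 m/g
Step 4: Convert to um/g: S = 0.103 um/g


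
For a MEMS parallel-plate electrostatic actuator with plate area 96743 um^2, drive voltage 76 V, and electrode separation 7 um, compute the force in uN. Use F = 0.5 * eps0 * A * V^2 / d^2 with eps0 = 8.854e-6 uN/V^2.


Step 1: Identify parameters.
eps0 = 8.854e-6 uN/V^2, A = 96743 um^2, V = 76 V, d = 7 um
Step 2: Compute V^2 = 76^2 = 5776
Step 3: Compute d^2 = 7^2 = 49
Step 4: F = 0.5 * 8.854e-6 * 96743 * 5776 / 49
F = 50.485 uN


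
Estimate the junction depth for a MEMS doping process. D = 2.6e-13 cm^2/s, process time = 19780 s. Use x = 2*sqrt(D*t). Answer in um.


Step 1: Compute D*t = 2.6e-13 * 19780 = 5.1428e-09 cm^2
Step 2: sqrt(D*t) = 7.17133e-05 cm
Step 3: x = 2 * 7.17133e-05 cm = 1.434266e-04 cm
Step 4: Convert to um (1 cm = 1e4 um): x = 1.434 um


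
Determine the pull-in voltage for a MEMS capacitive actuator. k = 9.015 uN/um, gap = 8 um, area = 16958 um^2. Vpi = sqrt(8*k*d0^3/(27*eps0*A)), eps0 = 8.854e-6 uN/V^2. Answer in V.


Step 1: Compute numerator: 8 * k * d0^3 = 8 * 9.015 * 8^3 = 36925.44
Step 2: Compute denominator: 27 * eps0 * A = 27 * 8.854e-6 * 16958 = 4.053946
Step 3: Vpi = sqrt(36925.44 / 4.053946)
Vpi = 95.44 V


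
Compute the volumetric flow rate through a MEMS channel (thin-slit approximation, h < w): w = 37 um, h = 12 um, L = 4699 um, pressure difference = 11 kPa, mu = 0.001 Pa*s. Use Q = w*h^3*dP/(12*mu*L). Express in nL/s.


Step 1: Convert all dimensions to SI (meters).
w = 37e-6 m, h = 12e-6 m, L = 4699e-6 m, dP = 11e3 Pa
Step 2: Q = w * h^3 * dP / (12 * mu * L)
Q = 37e-6 * (12e-6)^3 * 11e3 / (12 * 0.001 * 4699e-6) = 1.247244e-11 m^3/s
Step 3: Convert Q from m^3/s to nL/s (1 m^3 = 1e12 nL, so multiply by 1e12).
Q = 12.472 nL/s


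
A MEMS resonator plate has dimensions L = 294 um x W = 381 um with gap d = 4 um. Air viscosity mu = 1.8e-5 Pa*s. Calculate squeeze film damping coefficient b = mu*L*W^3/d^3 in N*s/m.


Step 1: Convert to SI.
L = 294e-6 m, W = 381e-6 m, d = 4e-6 m
Step 2: W^3 = (381e-6)^3 = 5.53e-11 m^3
Step 3: d^3 = (4e-6)^3 = 6.40e-17 m^3
Step 4: b = 1.8e-5 * 294e-6 * 5.53e-11 / 6.40e-17
b = 4.57e-03 N*s/m


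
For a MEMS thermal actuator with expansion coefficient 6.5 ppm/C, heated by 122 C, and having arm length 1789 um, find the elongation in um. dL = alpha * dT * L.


Step 1: Convert CTE: alpha = 6.5 ppm/C = 6.5e-6 /C
Step 2: dL = 6.5e-6 * 122 * 1789
dL = 1.4187 um


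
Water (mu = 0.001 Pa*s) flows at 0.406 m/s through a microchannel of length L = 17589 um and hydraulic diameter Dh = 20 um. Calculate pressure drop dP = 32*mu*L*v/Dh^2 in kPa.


Step 1: Convert to SI: L = 17589e-6 m, Dh = 20e-6 m
Step 2: dP = 32 * 0.001 * 17589e-6 * 0.406 / (20e-6)^2
Step 3: dP = 571290.72 Pa
Step 4: Convert to kPa: dP = 571.29 kPa


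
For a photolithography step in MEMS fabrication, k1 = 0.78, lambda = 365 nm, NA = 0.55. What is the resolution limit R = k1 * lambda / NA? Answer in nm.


Step 1: Identify values: k1 = 0.78, lambda = 365 nm, NA = 0.55
Step 2: R = k1 * lambda / NA
R = 0.78 * 365 / 0.55
R = 517.6 nm


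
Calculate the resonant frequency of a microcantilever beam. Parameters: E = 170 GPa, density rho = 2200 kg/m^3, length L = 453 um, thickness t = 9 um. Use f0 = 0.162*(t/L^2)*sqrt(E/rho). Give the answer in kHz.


Step 1: Convert units to SI.
t_SI = 9e-6 m, L_SI = 453e-6 m
Step 2: Calculate sqrt(E/rho).
sqrt(170e9 / 2200) = 8790.49 m/s
Step 3: Compute f0.
f0 = 0.162 * 9e-6 / (453e-6)^2 * 8790.49 = 62456.0 Hz = 62.46 kHz


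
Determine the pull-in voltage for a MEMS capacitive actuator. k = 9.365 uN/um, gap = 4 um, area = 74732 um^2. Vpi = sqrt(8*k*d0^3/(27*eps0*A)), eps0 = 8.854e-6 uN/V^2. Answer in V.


Step 1: Compute numerator: 8 * k * d0^3 = 8 * 9.365 * 4^3 = 4794.88
Step 2: Compute denominator: 27 * eps0 * A = 27 * 8.854e-6 * 74732 = 17.865282
Step 3: Vpi = sqrt(4794.88 / 17.865282)
Vpi = 16.38 V


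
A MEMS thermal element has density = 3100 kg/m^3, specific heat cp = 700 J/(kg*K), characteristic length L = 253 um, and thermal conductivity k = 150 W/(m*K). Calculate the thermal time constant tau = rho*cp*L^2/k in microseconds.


Step 1: Convert L to m: L = 253e-6 m
Step 2: L^2 = (253e-6)^2 = 6.4009e-08 m^2
Step 3: tau = 3100 * 700 * 6.4009e-08 / 150 = 9.2599687e-04 s
Step 4: Convert to microseconds (multiply by 1e6).
tau = 925.997 us


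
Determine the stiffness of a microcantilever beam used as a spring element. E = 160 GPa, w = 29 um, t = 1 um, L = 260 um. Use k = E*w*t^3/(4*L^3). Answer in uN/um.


Step 1: Convert E to consistent units (1 GPa = 1000 uN/um^2).
E = 160 GPa = 160000 uN/um^2
Step 2: Compute t^3 = 1^3 = 1
Step 3: Compute L^3 = 260^3 = 17576000
Step 4: k = 160000 * 29 * 1 / (4 * 17576000)
k = 0.066 uN/um


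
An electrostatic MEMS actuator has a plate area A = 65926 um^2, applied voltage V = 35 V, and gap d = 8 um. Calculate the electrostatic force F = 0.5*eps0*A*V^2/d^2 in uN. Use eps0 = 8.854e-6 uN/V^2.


Step 1: Identify parameters.
eps0 = 8.854e-6 uN/V^2, A = 65926 um^2, V = 35 V, d = 8 um
Step 2: Compute V^2 = 35^2 = 1225
Step 3: Compute d^2 = 8^2 = 64
Step 4: F = 0.5 * 8.854e-6 * 65926 * 1225 / 64
F = 5.586 uN


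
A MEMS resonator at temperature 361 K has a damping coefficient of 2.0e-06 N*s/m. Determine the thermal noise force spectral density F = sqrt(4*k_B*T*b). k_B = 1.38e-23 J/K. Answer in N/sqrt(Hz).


Step 1: Compute 4 * k_B * T * b
= 4 * 1.38e-23 * 361 * 2.0e-06
= 3.9854e-26 N^2/Hz
Step 2: F_noise = sqrt(3.9854e-26)
F_noise = 2.00e-13 N/sqrt(Hz)


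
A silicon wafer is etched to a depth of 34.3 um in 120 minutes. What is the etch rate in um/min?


Step 1: Etch rate = depth / time
Step 2: rate = 34.3 / 120
rate = 0.286 um/min


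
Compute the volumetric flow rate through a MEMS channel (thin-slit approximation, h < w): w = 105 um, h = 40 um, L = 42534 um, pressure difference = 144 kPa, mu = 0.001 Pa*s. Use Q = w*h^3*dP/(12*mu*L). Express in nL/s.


Step 1: Convert all dimensions to SI (meters).
w = 105e-6 m, h = 40e-6 m, L = 42534e-6 m, dP = 144e3 Pa
Step 2: Q = w * h^3 * dP / (12 * mu * L)
Q = 105e-6 * (40e-6)^3 * 144e3 / (12 * 0.001 * 42534e-6) = 1.89589505e-09 m^3/s
Step 3: Convert Q from m^3/s to nL/s (1 m^3 = 1e12 nL, so multiply by 1e12).
Q = 1895.895 nL/s


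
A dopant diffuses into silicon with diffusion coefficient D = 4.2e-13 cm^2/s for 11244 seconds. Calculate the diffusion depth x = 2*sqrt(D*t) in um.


Step 1: Compute D*t = 4.2e-13 * 11244 = 4.72248e-09 cm^2
Step 2: sqrt(D*t) = 6.87203e-05 cm
Step 3: x = 2 * 6.87203e-05 cm = 1.374406e-04 cm
Step 4: Convert to um (1 cm = 1e4 um): x = 1.374 um


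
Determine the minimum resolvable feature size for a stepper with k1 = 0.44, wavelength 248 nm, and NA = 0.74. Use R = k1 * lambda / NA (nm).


Step 1: Identify values: k1 = 0.44, lambda = 248 nm, NA = 0.74
Step 2: R = k1 * lambda / NA
R = 0.44 * 248 / 0.74
R = 147.5 nm


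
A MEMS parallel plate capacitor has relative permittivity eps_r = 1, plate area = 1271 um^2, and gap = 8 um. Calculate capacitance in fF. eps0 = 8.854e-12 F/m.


Step 1: Convert area to m^2: A = 1271e-12 m^2
Step 2: Convert gap to m: d = 8e-6 m
Step 3: C = eps0 * eps_r * A / d
C = 8.854e-12 * 1 * 1271e-12 / 8e-6
Step 4: Convert to fF (multiply by 1e15).
C = 1.41 fF


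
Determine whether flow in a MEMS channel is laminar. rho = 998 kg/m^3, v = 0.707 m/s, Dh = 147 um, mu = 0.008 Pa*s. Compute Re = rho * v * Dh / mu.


Step 1: Convert Dh to meters: Dh = 147e-6 m
Step 2: Re = rho * v * Dh / mu
Re = 998 * 0.707 * 147e-6 / 0.008
Re = 12.965
Since Re = 12.965 is below ~2300, the flow is laminar.


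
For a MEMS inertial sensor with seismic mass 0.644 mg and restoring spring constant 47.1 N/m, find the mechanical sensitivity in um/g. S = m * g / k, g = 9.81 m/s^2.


Step 1: Convert mass: m = 0.644 mg = 6.44e-07 kg
Step 2: S = m * g / k = 6.44e-07 * 9.81 / 47.1
Step 3: S = 1.34e-07 m/g
Step 4: Convert to um/g: S = 0.134 um/g


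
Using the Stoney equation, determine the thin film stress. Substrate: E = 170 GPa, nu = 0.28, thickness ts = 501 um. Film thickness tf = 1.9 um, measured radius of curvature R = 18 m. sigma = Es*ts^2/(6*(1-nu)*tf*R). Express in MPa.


Step 1: Compute numerator: Es * ts^2 = 170 * 501^2 = 42670170 (GPa*um^2)
Step 2: Compute denominator (R in um): 6*(1-nu)*tf*R = 6*0.72*1.9*18e6 = 147744000.0 (um^2)
Step 3: sigma (GPa) = 42670170 / 147744000.0 = 2.88812e-01 GPa
Step 4: Convert to MPa (x1000): sigma = 288.8 MPa


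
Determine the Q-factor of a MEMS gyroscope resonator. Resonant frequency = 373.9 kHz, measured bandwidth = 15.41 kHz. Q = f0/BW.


Step 1: Q = f0 / bandwidth
Step 2: Q = 373.9 / 15.41
Q = 24.3


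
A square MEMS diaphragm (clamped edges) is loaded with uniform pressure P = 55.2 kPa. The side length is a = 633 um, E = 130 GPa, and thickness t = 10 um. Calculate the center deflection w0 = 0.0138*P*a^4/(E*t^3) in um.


Step 1: Convert pressure to compatible units (E is in GPa, so P in GPa).
P = 55.2 kPa = 55.2e-6 GPa
Step 2: Compute numerator: 0.0138 * P * a^4.
a^4 = 633^4 = 160551674721
numerator = 0.0138 * 55.2e-6 * 160551674721 = 1.22302e+05
Step 3: Compute denominator: E * t^3 = 130 * 10^3 = 130000
Step 4: w0 = numerator / denominator = 1.22302e+05 / 130000 = 0.9408 um


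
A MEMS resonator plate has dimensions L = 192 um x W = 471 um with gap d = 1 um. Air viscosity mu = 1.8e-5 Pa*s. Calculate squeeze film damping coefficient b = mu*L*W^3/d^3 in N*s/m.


Step 1: Convert to SI.
L = 192e-6 m, W = 471e-6 m, d = 1e-6 m
Step 2: W^3 = (471e-6)^3 = 1.04e-10 m^3
Step 3: d^3 = (1e-6)^3 = 1.00e-18 m^3
Step 4: b = 1.8e-5 * 192e-6 * 1.04e-10 / 1.00e-18
b = 3.61e-01 N*s/m


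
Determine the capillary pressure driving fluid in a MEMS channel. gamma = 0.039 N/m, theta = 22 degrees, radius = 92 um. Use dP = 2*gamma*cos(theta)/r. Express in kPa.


Step 1: cos(22 deg) = 0.9272
Step 2: Convert r to m: r = 92e-6 m
Step 3: dP = 2 * 0.039 * 0.9272 / 92e-6 = 786.1 Pa
Step 4: Convert Pa to kPa (divide by 1000).
dP = 0.79 kPa


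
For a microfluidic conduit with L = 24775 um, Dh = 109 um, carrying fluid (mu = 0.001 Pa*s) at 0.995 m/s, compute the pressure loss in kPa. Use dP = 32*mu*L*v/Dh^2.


Step 1: Convert to SI: L = 24775e-6 m, Dh = 109e-6 m
Step 2: dP = 32 * 0.001 * 24775e-6 * 0.995 / (109e-6)^2
Step 3: dP = 66394.75 Pa
Step 4: Convert to kPa: dP = 66.39 kPa


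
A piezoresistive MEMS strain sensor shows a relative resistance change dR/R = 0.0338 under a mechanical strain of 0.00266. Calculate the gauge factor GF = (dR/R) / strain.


Step 1: Identify values.
dR/R = 0.0338, strain = 0.00266
Step 2: GF = (dR/R) / strain = 0.0338 / 0.00266
GF = 12.7


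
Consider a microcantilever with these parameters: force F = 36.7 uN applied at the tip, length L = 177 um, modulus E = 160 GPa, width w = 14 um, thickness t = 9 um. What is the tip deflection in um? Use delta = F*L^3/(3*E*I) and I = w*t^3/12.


Step 1: Calculate the second moment of area.
I = w * t^3 / 12 = 14 * 9^3 / 12 = 850.5 um^4
Step 2: Convert E to consistent units (1 GPa = 1000 uN/um^2).
E = 160 GPa = 160000 uN/um^2
Step 3: Calculate tip deflection.
delta = F * L^3 / (3 * E * I)
delta = 36.7 * 177^3 / (3 * 160000 * 850.5)
delta = 0.4985 um


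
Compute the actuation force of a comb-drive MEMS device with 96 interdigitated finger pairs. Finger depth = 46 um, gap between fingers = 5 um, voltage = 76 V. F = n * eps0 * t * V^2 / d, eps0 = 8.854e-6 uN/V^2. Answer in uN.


Step 1: Parameters: n=96, eps0=8.854e-6 uN/V^2, t=46 um, V=76 V, d=5 um
Step 2: V^2 = 5776
Step 3: F = 96 * 8.854e-6 * 46 * 5776 / 5
F = 45.167 uN


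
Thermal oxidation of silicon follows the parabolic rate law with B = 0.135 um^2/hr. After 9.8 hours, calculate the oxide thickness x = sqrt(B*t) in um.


Step 1: Compute B*t = 0.135 * 9.8 = 1.323
Step 2: x = sqrt(1.323)
x = 1.15 um
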